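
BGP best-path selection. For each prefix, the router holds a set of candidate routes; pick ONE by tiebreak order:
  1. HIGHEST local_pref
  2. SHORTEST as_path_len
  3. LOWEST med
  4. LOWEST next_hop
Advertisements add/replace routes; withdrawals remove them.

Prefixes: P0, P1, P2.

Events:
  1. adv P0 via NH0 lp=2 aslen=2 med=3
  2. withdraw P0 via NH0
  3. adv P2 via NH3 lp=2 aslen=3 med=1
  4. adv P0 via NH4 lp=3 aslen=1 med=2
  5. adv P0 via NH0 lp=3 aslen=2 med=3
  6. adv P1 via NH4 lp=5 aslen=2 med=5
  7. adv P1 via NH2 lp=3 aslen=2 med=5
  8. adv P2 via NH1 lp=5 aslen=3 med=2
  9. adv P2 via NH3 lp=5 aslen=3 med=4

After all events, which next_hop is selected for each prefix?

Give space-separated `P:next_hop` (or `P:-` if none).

Answer: P0:NH4 P1:NH4 P2:NH1

Derivation:
Op 1: best P0=NH0 P1=- P2=-
Op 2: best P0=- P1=- P2=-
Op 3: best P0=- P1=- P2=NH3
Op 4: best P0=NH4 P1=- P2=NH3
Op 5: best P0=NH4 P1=- P2=NH3
Op 6: best P0=NH4 P1=NH4 P2=NH3
Op 7: best P0=NH4 P1=NH4 P2=NH3
Op 8: best P0=NH4 P1=NH4 P2=NH1
Op 9: best P0=NH4 P1=NH4 P2=NH1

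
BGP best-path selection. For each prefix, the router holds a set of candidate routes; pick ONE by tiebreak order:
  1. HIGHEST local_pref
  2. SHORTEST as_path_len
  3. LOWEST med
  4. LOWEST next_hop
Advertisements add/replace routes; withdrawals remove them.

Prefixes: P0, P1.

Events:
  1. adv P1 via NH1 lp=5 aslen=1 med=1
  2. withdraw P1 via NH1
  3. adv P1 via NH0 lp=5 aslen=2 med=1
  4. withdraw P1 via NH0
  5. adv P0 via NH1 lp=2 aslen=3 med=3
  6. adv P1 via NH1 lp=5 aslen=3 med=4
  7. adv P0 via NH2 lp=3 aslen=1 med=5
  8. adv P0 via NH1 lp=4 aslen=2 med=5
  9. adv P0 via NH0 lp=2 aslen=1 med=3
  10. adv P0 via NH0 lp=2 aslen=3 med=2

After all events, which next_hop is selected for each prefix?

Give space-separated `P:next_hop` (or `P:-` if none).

Op 1: best P0=- P1=NH1
Op 2: best P0=- P1=-
Op 3: best P0=- P1=NH0
Op 4: best P0=- P1=-
Op 5: best P0=NH1 P1=-
Op 6: best P0=NH1 P1=NH1
Op 7: best P0=NH2 P1=NH1
Op 8: best P0=NH1 P1=NH1
Op 9: best P0=NH1 P1=NH1
Op 10: best P0=NH1 P1=NH1

Answer: P0:NH1 P1:NH1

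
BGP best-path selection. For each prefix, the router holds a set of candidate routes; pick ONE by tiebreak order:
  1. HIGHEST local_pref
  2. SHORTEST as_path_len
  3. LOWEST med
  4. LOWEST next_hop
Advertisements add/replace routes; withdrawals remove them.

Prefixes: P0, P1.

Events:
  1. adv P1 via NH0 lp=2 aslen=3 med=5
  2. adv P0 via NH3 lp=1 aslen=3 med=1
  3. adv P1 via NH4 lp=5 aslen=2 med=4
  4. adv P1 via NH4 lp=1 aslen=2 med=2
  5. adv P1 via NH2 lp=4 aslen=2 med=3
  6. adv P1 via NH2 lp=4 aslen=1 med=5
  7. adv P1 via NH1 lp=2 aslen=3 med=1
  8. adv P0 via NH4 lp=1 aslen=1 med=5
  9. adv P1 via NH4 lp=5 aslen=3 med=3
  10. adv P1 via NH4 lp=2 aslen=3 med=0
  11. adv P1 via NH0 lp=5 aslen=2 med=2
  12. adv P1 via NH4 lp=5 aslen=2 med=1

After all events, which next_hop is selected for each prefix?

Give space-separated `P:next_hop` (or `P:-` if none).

Answer: P0:NH4 P1:NH4

Derivation:
Op 1: best P0=- P1=NH0
Op 2: best P0=NH3 P1=NH0
Op 3: best P0=NH3 P1=NH4
Op 4: best P0=NH3 P1=NH0
Op 5: best P0=NH3 P1=NH2
Op 6: best P0=NH3 P1=NH2
Op 7: best P0=NH3 P1=NH2
Op 8: best P0=NH4 P1=NH2
Op 9: best P0=NH4 P1=NH4
Op 10: best P0=NH4 P1=NH2
Op 11: best P0=NH4 P1=NH0
Op 12: best P0=NH4 P1=NH4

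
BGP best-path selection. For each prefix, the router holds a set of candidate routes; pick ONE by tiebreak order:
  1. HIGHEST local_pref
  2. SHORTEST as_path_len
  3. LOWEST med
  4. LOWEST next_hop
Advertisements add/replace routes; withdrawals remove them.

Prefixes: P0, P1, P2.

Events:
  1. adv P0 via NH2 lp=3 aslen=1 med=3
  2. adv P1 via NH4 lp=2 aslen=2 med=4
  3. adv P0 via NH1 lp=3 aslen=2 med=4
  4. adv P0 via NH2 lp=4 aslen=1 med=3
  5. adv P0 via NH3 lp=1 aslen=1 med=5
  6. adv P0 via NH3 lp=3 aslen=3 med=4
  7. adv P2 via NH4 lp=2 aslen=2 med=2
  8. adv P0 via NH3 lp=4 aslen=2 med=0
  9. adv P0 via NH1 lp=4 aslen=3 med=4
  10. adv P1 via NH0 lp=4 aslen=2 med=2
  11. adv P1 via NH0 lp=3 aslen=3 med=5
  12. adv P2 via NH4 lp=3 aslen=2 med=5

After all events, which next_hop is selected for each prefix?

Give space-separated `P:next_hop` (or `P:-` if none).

Answer: P0:NH2 P1:NH0 P2:NH4

Derivation:
Op 1: best P0=NH2 P1=- P2=-
Op 2: best P0=NH2 P1=NH4 P2=-
Op 3: best P0=NH2 P1=NH4 P2=-
Op 4: best P0=NH2 P1=NH4 P2=-
Op 5: best P0=NH2 P1=NH4 P2=-
Op 6: best P0=NH2 P1=NH4 P2=-
Op 7: best P0=NH2 P1=NH4 P2=NH4
Op 8: best P0=NH2 P1=NH4 P2=NH4
Op 9: best P0=NH2 P1=NH4 P2=NH4
Op 10: best P0=NH2 P1=NH0 P2=NH4
Op 11: best P0=NH2 P1=NH0 P2=NH4
Op 12: best P0=NH2 P1=NH0 P2=NH4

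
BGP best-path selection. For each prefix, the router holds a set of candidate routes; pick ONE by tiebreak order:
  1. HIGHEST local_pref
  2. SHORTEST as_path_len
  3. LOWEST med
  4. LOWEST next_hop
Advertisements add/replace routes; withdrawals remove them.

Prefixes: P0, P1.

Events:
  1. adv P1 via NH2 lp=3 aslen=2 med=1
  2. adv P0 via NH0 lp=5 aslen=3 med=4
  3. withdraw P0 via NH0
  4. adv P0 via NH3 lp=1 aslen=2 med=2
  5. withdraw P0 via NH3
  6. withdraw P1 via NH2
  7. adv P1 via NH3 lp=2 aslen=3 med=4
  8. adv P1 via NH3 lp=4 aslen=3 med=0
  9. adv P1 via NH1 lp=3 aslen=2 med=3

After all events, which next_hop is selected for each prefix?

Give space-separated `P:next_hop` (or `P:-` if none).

Op 1: best P0=- P1=NH2
Op 2: best P0=NH0 P1=NH2
Op 3: best P0=- P1=NH2
Op 4: best P0=NH3 P1=NH2
Op 5: best P0=- P1=NH2
Op 6: best P0=- P1=-
Op 7: best P0=- P1=NH3
Op 8: best P0=- P1=NH3
Op 9: best P0=- P1=NH3

Answer: P0:- P1:NH3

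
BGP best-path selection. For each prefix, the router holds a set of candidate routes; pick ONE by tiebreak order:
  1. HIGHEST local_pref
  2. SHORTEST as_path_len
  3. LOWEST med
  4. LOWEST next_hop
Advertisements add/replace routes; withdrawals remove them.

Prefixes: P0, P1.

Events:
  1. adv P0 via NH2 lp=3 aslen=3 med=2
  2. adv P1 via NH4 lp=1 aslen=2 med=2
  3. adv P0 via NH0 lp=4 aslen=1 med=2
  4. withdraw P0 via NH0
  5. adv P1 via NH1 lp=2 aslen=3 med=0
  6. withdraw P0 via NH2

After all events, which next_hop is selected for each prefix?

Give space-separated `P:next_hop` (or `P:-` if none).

Answer: P0:- P1:NH1

Derivation:
Op 1: best P0=NH2 P1=-
Op 2: best P0=NH2 P1=NH4
Op 3: best P0=NH0 P1=NH4
Op 4: best P0=NH2 P1=NH4
Op 5: best P0=NH2 P1=NH1
Op 6: best P0=- P1=NH1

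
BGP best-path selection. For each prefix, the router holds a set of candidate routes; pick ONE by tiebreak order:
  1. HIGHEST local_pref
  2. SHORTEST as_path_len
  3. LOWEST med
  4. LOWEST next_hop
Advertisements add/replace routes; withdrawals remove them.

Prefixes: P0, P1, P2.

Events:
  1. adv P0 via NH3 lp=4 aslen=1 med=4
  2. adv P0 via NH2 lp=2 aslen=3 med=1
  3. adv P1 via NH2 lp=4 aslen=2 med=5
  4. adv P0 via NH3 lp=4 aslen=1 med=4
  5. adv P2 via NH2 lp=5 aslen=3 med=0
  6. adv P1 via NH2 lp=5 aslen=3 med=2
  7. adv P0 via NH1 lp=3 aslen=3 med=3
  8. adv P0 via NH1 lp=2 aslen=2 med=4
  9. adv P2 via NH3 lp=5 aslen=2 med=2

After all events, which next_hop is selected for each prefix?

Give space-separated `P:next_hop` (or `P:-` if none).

Op 1: best P0=NH3 P1=- P2=-
Op 2: best P0=NH3 P1=- P2=-
Op 3: best P0=NH3 P1=NH2 P2=-
Op 4: best P0=NH3 P1=NH2 P2=-
Op 5: best P0=NH3 P1=NH2 P2=NH2
Op 6: best P0=NH3 P1=NH2 P2=NH2
Op 7: best P0=NH3 P1=NH2 P2=NH2
Op 8: best P0=NH3 P1=NH2 P2=NH2
Op 9: best P0=NH3 P1=NH2 P2=NH3

Answer: P0:NH3 P1:NH2 P2:NH3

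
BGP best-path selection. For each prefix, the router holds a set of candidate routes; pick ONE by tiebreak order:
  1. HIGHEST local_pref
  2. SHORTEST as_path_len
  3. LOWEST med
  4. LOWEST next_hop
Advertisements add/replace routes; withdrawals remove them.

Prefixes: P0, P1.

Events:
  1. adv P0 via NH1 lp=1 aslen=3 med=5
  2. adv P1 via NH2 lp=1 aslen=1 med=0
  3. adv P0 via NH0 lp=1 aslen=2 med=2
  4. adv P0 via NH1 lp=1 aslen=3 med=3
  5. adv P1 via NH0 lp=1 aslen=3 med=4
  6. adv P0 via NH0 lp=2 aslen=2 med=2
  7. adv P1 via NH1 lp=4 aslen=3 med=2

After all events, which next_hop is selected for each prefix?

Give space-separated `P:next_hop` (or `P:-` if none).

Op 1: best P0=NH1 P1=-
Op 2: best P0=NH1 P1=NH2
Op 3: best P0=NH0 P1=NH2
Op 4: best P0=NH0 P1=NH2
Op 5: best P0=NH0 P1=NH2
Op 6: best P0=NH0 P1=NH2
Op 7: best P0=NH0 P1=NH1

Answer: P0:NH0 P1:NH1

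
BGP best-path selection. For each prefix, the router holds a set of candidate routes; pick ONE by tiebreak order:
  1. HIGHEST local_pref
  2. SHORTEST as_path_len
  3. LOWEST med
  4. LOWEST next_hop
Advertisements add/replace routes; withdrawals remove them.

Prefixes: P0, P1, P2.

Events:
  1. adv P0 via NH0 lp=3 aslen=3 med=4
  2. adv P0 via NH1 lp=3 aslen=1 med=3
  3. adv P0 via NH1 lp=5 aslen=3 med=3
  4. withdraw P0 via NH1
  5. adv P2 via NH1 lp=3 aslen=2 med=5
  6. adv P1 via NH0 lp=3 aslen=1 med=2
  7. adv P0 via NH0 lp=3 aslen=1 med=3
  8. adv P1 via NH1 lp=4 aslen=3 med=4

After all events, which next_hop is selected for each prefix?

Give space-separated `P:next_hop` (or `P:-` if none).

Op 1: best P0=NH0 P1=- P2=-
Op 2: best P0=NH1 P1=- P2=-
Op 3: best P0=NH1 P1=- P2=-
Op 4: best P0=NH0 P1=- P2=-
Op 5: best P0=NH0 P1=- P2=NH1
Op 6: best P0=NH0 P1=NH0 P2=NH1
Op 7: best P0=NH0 P1=NH0 P2=NH1
Op 8: best P0=NH0 P1=NH1 P2=NH1

Answer: P0:NH0 P1:NH1 P2:NH1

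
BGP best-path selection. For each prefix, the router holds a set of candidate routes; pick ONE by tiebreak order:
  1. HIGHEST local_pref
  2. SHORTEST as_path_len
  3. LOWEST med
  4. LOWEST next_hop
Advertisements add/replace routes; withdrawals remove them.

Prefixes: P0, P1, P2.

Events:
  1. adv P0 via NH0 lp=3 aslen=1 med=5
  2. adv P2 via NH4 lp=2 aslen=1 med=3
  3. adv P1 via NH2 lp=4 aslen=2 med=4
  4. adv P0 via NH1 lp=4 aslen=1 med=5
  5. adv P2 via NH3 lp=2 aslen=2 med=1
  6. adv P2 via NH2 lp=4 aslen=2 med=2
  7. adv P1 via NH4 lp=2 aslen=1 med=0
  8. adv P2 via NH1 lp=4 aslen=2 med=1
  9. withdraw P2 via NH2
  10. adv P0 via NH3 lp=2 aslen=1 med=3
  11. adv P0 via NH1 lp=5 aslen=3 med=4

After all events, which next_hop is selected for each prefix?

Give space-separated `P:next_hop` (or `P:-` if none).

Op 1: best P0=NH0 P1=- P2=-
Op 2: best P0=NH0 P1=- P2=NH4
Op 3: best P0=NH0 P1=NH2 P2=NH4
Op 4: best P0=NH1 P1=NH2 P2=NH4
Op 5: best P0=NH1 P1=NH2 P2=NH4
Op 6: best P0=NH1 P1=NH2 P2=NH2
Op 7: best P0=NH1 P1=NH2 P2=NH2
Op 8: best P0=NH1 P1=NH2 P2=NH1
Op 9: best P0=NH1 P1=NH2 P2=NH1
Op 10: best P0=NH1 P1=NH2 P2=NH1
Op 11: best P0=NH1 P1=NH2 P2=NH1

Answer: P0:NH1 P1:NH2 P2:NH1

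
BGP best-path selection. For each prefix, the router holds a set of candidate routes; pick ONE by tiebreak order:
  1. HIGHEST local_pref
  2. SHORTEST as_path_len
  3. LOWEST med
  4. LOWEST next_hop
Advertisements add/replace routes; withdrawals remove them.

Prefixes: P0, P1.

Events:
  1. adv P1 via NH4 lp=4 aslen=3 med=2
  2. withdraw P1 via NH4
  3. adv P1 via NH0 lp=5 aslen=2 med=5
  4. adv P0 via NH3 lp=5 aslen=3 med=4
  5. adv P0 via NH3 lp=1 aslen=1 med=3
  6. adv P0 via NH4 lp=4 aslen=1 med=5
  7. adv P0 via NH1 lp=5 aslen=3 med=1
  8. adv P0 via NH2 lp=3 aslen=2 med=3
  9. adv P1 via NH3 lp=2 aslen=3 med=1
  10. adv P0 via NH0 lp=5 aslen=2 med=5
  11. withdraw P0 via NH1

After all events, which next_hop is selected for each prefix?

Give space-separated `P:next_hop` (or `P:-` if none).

Answer: P0:NH0 P1:NH0

Derivation:
Op 1: best P0=- P1=NH4
Op 2: best P0=- P1=-
Op 3: best P0=- P1=NH0
Op 4: best P0=NH3 P1=NH0
Op 5: best P0=NH3 P1=NH0
Op 6: best P0=NH4 P1=NH0
Op 7: best P0=NH1 P1=NH0
Op 8: best P0=NH1 P1=NH0
Op 9: best P0=NH1 P1=NH0
Op 10: best P0=NH0 P1=NH0
Op 11: best P0=NH0 P1=NH0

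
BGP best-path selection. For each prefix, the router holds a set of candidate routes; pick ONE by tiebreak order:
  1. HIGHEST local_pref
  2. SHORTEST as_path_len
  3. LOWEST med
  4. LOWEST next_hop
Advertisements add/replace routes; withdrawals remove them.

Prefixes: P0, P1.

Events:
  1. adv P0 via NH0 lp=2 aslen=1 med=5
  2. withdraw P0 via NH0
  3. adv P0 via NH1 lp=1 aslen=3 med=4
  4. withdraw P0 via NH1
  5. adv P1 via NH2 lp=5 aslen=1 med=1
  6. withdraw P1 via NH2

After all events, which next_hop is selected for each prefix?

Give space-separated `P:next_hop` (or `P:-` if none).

Answer: P0:- P1:-

Derivation:
Op 1: best P0=NH0 P1=-
Op 2: best P0=- P1=-
Op 3: best P0=NH1 P1=-
Op 4: best P0=- P1=-
Op 5: best P0=- P1=NH2
Op 6: best P0=- P1=-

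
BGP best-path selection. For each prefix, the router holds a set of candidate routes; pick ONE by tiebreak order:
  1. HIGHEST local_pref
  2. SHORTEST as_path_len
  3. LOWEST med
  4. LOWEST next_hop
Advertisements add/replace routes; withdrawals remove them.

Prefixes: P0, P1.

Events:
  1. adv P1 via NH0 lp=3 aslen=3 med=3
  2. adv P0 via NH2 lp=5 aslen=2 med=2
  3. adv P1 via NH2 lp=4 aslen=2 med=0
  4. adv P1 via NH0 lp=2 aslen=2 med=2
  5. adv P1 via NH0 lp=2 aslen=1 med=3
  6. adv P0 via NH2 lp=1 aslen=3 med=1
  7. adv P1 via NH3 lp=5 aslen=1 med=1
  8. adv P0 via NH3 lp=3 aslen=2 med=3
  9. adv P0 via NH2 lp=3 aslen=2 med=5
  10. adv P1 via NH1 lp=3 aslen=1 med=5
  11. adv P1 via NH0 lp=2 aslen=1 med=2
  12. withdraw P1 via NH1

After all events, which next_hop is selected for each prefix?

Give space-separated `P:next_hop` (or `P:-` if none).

Answer: P0:NH3 P1:NH3

Derivation:
Op 1: best P0=- P1=NH0
Op 2: best P0=NH2 P1=NH0
Op 3: best P0=NH2 P1=NH2
Op 4: best P0=NH2 P1=NH2
Op 5: best P0=NH2 P1=NH2
Op 6: best P0=NH2 P1=NH2
Op 7: best P0=NH2 P1=NH3
Op 8: best P0=NH3 P1=NH3
Op 9: best P0=NH3 P1=NH3
Op 10: best P0=NH3 P1=NH3
Op 11: best P0=NH3 P1=NH3
Op 12: best P0=NH3 P1=NH3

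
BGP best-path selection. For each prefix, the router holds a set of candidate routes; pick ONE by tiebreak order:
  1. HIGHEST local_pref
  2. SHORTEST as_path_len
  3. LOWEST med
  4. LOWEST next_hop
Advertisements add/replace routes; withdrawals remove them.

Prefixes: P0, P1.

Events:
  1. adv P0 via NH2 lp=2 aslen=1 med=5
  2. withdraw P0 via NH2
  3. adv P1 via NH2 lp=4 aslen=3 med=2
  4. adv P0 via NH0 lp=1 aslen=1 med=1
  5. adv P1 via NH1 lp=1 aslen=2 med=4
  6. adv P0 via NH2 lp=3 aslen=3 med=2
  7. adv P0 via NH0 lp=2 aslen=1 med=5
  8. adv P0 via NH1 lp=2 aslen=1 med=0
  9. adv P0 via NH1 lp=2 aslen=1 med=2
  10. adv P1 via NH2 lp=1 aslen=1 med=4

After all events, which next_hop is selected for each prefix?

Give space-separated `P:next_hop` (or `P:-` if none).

Op 1: best P0=NH2 P1=-
Op 2: best P0=- P1=-
Op 3: best P0=- P1=NH2
Op 4: best P0=NH0 P1=NH2
Op 5: best P0=NH0 P1=NH2
Op 6: best P0=NH2 P1=NH2
Op 7: best P0=NH2 P1=NH2
Op 8: best P0=NH2 P1=NH2
Op 9: best P0=NH2 P1=NH2
Op 10: best P0=NH2 P1=NH2

Answer: P0:NH2 P1:NH2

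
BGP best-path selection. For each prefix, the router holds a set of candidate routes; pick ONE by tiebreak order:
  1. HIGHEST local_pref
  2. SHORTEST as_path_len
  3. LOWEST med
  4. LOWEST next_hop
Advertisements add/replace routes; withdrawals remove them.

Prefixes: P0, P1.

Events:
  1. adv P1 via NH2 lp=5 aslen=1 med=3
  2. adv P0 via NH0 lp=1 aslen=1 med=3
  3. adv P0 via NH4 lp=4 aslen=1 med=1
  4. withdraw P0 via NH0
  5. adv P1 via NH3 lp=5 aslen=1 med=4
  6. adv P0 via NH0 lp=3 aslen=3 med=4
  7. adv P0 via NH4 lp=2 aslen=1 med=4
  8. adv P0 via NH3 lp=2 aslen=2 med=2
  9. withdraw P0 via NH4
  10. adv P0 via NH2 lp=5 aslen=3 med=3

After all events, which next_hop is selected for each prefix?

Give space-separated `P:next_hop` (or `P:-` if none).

Answer: P0:NH2 P1:NH2

Derivation:
Op 1: best P0=- P1=NH2
Op 2: best P0=NH0 P1=NH2
Op 3: best P0=NH4 P1=NH2
Op 4: best P0=NH4 P1=NH2
Op 5: best P0=NH4 P1=NH2
Op 6: best P0=NH4 P1=NH2
Op 7: best P0=NH0 P1=NH2
Op 8: best P0=NH0 P1=NH2
Op 9: best P0=NH0 P1=NH2
Op 10: best P0=NH2 P1=NH2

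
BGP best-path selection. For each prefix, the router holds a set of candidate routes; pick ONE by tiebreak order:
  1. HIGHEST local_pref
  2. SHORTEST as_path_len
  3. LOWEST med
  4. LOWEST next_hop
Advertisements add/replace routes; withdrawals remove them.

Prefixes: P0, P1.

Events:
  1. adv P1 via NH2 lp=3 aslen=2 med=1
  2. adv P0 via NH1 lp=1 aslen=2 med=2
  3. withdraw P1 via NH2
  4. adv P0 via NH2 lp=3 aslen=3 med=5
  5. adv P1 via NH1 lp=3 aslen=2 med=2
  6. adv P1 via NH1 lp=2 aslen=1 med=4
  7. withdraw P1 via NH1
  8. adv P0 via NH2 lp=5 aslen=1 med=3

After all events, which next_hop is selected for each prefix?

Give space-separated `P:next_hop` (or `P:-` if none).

Answer: P0:NH2 P1:-

Derivation:
Op 1: best P0=- P1=NH2
Op 2: best P0=NH1 P1=NH2
Op 3: best P0=NH1 P1=-
Op 4: best P0=NH2 P1=-
Op 5: best P0=NH2 P1=NH1
Op 6: best P0=NH2 P1=NH1
Op 7: best P0=NH2 P1=-
Op 8: best P0=NH2 P1=-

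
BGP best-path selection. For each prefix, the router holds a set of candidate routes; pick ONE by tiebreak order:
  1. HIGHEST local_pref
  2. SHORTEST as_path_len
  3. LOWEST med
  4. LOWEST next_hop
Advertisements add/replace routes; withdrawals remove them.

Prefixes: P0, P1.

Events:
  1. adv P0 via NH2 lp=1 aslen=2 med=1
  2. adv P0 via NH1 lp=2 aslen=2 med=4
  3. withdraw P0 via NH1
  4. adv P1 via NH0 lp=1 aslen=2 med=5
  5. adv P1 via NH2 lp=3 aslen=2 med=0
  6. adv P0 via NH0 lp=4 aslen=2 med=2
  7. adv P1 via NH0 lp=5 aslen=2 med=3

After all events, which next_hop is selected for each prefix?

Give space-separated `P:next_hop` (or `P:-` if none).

Op 1: best P0=NH2 P1=-
Op 2: best P0=NH1 P1=-
Op 3: best P0=NH2 P1=-
Op 4: best P0=NH2 P1=NH0
Op 5: best P0=NH2 P1=NH2
Op 6: best P0=NH0 P1=NH2
Op 7: best P0=NH0 P1=NH0

Answer: P0:NH0 P1:NH0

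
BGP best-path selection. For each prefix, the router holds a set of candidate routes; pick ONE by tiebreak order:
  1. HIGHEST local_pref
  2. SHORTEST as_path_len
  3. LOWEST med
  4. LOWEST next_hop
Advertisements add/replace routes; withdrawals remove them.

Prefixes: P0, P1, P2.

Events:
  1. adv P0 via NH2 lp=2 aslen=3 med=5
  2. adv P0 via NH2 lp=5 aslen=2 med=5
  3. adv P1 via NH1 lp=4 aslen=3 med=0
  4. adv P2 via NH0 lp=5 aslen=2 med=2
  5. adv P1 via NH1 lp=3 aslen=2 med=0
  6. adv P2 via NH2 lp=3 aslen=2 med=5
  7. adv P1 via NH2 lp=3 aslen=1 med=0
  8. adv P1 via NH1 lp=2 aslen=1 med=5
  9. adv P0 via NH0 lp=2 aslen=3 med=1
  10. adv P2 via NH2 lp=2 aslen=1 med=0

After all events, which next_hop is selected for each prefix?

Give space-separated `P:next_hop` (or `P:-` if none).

Answer: P0:NH2 P1:NH2 P2:NH0

Derivation:
Op 1: best P0=NH2 P1=- P2=-
Op 2: best P0=NH2 P1=- P2=-
Op 3: best P0=NH2 P1=NH1 P2=-
Op 4: best P0=NH2 P1=NH1 P2=NH0
Op 5: best P0=NH2 P1=NH1 P2=NH0
Op 6: best P0=NH2 P1=NH1 P2=NH0
Op 7: best P0=NH2 P1=NH2 P2=NH0
Op 8: best P0=NH2 P1=NH2 P2=NH0
Op 9: best P0=NH2 P1=NH2 P2=NH0
Op 10: best P0=NH2 P1=NH2 P2=NH0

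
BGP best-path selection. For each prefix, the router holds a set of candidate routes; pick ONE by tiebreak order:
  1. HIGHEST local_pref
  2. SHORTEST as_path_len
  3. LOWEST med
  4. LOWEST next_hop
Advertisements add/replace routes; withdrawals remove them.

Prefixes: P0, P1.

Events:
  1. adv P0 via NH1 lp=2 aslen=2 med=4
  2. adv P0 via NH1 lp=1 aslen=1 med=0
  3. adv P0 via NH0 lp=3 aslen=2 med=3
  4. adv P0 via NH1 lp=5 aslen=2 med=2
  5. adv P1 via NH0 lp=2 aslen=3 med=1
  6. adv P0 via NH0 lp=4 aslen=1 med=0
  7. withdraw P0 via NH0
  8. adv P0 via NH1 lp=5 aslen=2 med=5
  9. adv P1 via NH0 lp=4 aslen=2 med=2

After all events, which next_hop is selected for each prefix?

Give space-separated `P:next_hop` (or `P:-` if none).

Answer: P0:NH1 P1:NH0

Derivation:
Op 1: best P0=NH1 P1=-
Op 2: best P0=NH1 P1=-
Op 3: best P0=NH0 P1=-
Op 4: best P0=NH1 P1=-
Op 5: best P0=NH1 P1=NH0
Op 6: best P0=NH1 P1=NH0
Op 7: best P0=NH1 P1=NH0
Op 8: best P0=NH1 P1=NH0
Op 9: best P0=NH1 P1=NH0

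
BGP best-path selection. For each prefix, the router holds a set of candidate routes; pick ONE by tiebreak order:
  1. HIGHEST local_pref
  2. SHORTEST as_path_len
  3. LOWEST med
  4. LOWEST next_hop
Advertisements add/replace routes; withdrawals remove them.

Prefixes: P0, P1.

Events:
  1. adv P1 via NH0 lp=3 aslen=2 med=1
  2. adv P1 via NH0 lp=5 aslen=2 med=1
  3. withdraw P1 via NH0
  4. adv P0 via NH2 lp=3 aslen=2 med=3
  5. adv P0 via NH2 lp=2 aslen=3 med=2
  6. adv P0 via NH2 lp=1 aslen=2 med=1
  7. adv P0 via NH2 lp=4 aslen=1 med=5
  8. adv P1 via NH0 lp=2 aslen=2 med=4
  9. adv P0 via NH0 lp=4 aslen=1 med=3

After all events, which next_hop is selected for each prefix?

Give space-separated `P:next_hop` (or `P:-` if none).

Op 1: best P0=- P1=NH0
Op 2: best P0=- P1=NH0
Op 3: best P0=- P1=-
Op 4: best P0=NH2 P1=-
Op 5: best P0=NH2 P1=-
Op 6: best P0=NH2 P1=-
Op 7: best P0=NH2 P1=-
Op 8: best P0=NH2 P1=NH0
Op 9: best P0=NH0 P1=NH0

Answer: P0:NH0 P1:NH0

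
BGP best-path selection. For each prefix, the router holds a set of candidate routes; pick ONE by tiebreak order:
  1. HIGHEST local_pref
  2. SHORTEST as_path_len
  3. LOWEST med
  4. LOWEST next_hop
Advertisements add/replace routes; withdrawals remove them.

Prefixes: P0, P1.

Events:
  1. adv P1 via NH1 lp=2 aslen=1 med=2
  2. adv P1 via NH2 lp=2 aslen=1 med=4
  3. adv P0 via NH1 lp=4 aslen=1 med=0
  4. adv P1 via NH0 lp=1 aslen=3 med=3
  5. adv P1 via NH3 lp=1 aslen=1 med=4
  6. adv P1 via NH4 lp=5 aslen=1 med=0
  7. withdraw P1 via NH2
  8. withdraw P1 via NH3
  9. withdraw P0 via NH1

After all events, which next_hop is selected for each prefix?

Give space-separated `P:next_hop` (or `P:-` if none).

Op 1: best P0=- P1=NH1
Op 2: best P0=- P1=NH1
Op 3: best P0=NH1 P1=NH1
Op 4: best P0=NH1 P1=NH1
Op 5: best P0=NH1 P1=NH1
Op 6: best P0=NH1 P1=NH4
Op 7: best P0=NH1 P1=NH4
Op 8: best P0=NH1 P1=NH4
Op 9: best P0=- P1=NH4

Answer: P0:- P1:NH4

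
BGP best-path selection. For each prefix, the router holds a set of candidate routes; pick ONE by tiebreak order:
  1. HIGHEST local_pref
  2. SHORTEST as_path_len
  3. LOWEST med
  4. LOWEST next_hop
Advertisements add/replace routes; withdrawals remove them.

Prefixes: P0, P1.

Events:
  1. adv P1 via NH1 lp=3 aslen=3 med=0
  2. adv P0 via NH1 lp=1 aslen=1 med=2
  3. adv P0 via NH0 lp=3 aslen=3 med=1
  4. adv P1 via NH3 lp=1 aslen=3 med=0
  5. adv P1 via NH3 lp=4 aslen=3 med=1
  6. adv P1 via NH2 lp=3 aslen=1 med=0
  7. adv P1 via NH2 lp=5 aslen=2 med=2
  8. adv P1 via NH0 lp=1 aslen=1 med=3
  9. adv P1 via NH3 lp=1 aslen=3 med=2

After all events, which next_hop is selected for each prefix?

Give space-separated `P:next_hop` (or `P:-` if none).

Answer: P0:NH0 P1:NH2

Derivation:
Op 1: best P0=- P1=NH1
Op 2: best P0=NH1 P1=NH1
Op 3: best P0=NH0 P1=NH1
Op 4: best P0=NH0 P1=NH1
Op 5: best P0=NH0 P1=NH3
Op 6: best P0=NH0 P1=NH3
Op 7: best P0=NH0 P1=NH2
Op 8: best P0=NH0 P1=NH2
Op 9: best P0=NH0 P1=NH2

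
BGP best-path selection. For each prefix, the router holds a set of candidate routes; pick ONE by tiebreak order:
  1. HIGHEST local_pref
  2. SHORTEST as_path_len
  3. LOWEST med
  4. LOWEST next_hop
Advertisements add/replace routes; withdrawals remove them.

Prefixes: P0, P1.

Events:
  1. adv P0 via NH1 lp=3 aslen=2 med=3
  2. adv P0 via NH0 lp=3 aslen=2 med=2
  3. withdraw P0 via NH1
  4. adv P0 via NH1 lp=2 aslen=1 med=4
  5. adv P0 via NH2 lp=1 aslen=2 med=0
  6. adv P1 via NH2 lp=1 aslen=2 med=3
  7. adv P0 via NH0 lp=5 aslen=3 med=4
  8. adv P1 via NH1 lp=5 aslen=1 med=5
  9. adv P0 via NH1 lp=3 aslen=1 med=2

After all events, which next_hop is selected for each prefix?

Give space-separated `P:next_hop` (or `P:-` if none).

Op 1: best P0=NH1 P1=-
Op 2: best P0=NH0 P1=-
Op 3: best P0=NH0 P1=-
Op 4: best P0=NH0 P1=-
Op 5: best P0=NH0 P1=-
Op 6: best P0=NH0 P1=NH2
Op 7: best P0=NH0 P1=NH2
Op 8: best P0=NH0 P1=NH1
Op 9: best P0=NH0 P1=NH1

Answer: P0:NH0 P1:NH1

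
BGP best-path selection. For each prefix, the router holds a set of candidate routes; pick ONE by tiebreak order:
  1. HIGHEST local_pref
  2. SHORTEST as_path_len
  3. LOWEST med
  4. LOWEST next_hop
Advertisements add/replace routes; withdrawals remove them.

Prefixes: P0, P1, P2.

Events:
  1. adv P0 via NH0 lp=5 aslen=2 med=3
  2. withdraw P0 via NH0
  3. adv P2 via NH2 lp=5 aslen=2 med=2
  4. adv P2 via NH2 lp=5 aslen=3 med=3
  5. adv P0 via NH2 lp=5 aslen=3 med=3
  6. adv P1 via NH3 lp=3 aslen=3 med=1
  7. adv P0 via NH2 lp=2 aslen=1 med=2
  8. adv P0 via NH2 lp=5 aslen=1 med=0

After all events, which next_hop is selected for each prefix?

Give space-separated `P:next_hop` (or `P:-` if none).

Answer: P0:NH2 P1:NH3 P2:NH2

Derivation:
Op 1: best P0=NH0 P1=- P2=-
Op 2: best P0=- P1=- P2=-
Op 3: best P0=- P1=- P2=NH2
Op 4: best P0=- P1=- P2=NH2
Op 5: best P0=NH2 P1=- P2=NH2
Op 6: best P0=NH2 P1=NH3 P2=NH2
Op 7: best P0=NH2 P1=NH3 P2=NH2
Op 8: best P0=NH2 P1=NH3 P2=NH2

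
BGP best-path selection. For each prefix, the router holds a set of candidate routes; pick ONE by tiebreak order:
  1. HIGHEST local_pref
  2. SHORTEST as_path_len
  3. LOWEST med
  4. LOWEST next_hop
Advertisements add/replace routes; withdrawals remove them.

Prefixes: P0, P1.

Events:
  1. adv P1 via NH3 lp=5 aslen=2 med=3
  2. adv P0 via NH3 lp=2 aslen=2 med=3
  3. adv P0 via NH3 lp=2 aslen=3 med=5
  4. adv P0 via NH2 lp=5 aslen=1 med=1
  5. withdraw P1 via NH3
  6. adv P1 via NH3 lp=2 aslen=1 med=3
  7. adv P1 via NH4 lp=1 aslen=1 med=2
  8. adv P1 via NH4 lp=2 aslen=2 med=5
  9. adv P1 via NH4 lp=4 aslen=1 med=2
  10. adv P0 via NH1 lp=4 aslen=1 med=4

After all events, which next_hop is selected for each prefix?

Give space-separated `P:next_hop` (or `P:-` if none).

Op 1: best P0=- P1=NH3
Op 2: best P0=NH3 P1=NH3
Op 3: best P0=NH3 P1=NH3
Op 4: best P0=NH2 P1=NH3
Op 5: best P0=NH2 P1=-
Op 6: best P0=NH2 P1=NH3
Op 7: best P0=NH2 P1=NH3
Op 8: best P0=NH2 P1=NH3
Op 9: best P0=NH2 P1=NH4
Op 10: best P0=NH2 P1=NH4

Answer: P0:NH2 P1:NH4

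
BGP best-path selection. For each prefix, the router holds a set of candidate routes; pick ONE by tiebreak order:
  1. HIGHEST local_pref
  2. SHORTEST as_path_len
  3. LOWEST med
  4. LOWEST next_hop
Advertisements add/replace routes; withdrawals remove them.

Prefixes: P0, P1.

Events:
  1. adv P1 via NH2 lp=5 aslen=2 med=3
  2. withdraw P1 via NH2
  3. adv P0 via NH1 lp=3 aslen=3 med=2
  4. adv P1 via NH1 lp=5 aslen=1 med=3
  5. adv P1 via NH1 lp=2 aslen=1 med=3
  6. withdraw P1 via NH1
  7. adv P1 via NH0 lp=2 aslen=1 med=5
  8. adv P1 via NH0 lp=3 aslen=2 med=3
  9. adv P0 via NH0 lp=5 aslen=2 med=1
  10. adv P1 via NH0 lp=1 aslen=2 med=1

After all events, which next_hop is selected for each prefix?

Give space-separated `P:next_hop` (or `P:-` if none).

Op 1: best P0=- P1=NH2
Op 2: best P0=- P1=-
Op 3: best P0=NH1 P1=-
Op 4: best P0=NH1 P1=NH1
Op 5: best P0=NH1 P1=NH1
Op 6: best P0=NH1 P1=-
Op 7: best P0=NH1 P1=NH0
Op 8: best P0=NH1 P1=NH0
Op 9: best P0=NH0 P1=NH0
Op 10: best P0=NH0 P1=NH0

Answer: P0:NH0 P1:NH0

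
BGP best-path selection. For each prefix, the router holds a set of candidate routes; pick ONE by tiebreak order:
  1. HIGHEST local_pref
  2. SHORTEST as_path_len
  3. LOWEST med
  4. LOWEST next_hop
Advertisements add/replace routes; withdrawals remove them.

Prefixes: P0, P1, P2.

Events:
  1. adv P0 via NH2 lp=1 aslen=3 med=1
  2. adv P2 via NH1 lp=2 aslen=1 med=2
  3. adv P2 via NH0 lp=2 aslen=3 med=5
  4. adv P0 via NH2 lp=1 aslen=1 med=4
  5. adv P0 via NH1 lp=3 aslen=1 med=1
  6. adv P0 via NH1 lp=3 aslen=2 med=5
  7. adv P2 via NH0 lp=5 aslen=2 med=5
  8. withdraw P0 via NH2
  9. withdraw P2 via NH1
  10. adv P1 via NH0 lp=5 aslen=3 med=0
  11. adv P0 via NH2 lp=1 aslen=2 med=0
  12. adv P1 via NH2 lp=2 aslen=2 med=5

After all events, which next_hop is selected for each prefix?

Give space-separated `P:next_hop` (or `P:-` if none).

Op 1: best P0=NH2 P1=- P2=-
Op 2: best P0=NH2 P1=- P2=NH1
Op 3: best P0=NH2 P1=- P2=NH1
Op 4: best P0=NH2 P1=- P2=NH1
Op 5: best P0=NH1 P1=- P2=NH1
Op 6: best P0=NH1 P1=- P2=NH1
Op 7: best P0=NH1 P1=- P2=NH0
Op 8: best P0=NH1 P1=- P2=NH0
Op 9: best P0=NH1 P1=- P2=NH0
Op 10: best P0=NH1 P1=NH0 P2=NH0
Op 11: best P0=NH1 P1=NH0 P2=NH0
Op 12: best P0=NH1 P1=NH0 P2=NH0

Answer: P0:NH1 P1:NH0 P2:NH0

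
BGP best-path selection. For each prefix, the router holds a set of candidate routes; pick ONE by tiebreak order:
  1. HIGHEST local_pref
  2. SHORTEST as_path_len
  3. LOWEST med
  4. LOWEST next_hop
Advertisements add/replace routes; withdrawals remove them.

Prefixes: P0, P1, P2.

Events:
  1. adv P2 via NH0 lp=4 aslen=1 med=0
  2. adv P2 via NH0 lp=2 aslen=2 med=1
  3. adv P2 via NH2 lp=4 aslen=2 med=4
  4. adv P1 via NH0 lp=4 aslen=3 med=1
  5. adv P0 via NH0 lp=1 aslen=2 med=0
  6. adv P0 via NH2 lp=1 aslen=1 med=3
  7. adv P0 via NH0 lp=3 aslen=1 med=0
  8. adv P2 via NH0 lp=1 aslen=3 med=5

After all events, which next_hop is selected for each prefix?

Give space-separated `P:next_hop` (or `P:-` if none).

Answer: P0:NH0 P1:NH0 P2:NH2

Derivation:
Op 1: best P0=- P1=- P2=NH0
Op 2: best P0=- P1=- P2=NH0
Op 3: best P0=- P1=- P2=NH2
Op 4: best P0=- P1=NH0 P2=NH2
Op 5: best P0=NH0 P1=NH0 P2=NH2
Op 6: best P0=NH2 P1=NH0 P2=NH2
Op 7: best P0=NH0 P1=NH0 P2=NH2
Op 8: best P0=NH0 P1=NH0 P2=NH2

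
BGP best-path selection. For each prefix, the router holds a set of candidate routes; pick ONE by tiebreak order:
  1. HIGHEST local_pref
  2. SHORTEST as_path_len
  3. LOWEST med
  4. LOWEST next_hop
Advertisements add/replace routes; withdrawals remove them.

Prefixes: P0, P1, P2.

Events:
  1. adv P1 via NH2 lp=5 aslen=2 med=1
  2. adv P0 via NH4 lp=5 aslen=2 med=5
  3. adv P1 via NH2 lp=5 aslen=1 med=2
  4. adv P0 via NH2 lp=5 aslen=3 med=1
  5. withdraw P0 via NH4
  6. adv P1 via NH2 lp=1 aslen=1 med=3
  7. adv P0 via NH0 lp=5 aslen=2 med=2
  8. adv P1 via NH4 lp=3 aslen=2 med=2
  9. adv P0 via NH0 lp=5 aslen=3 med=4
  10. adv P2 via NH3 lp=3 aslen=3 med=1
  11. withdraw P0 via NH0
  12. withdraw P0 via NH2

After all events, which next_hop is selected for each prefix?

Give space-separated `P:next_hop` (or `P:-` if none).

Answer: P0:- P1:NH4 P2:NH3

Derivation:
Op 1: best P0=- P1=NH2 P2=-
Op 2: best P0=NH4 P1=NH2 P2=-
Op 3: best P0=NH4 P1=NH2 P2=-
Op 4: best P0=NH4 P1=NH2 P2=-
Op 5: best P0=NH2 P1=NH2 P2=-
Op 6: best P0=NH2 P1=NH2 P2=-
Op 7: best P0=NH0 P1=NH2 P2=-
Op 8: best P0=NH0 P1=NH4 P2=-
Op 9: best P0=NH2 P1=NH4 P2=-
Op 10: best P0=NH2 P1=NH4 P2=NH3
Op 11: best P0=NH2 P1=NH4 P2=NH3
Op 12: best P0=- P1=NH4 P2=NH3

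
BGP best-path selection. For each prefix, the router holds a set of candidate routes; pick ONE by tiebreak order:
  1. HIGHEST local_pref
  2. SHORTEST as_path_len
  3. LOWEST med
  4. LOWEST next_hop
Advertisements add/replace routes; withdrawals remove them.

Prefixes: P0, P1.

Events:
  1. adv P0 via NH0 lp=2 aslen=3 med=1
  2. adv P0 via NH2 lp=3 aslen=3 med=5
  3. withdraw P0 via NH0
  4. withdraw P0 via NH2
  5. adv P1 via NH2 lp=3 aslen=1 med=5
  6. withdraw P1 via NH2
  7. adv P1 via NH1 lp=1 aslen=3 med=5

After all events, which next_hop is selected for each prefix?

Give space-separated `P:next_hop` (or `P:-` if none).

Answer: P0:- P1:NH1

Derivation:
Op 1: best P0=NH0 P1=-
Op 2: best P0=NH2 P1=-
Op 3: best P0=NH2 P1=-
Op 4: best P0=- P1=-
Op 5: best P0=- P1=NH2
Op 6: best P0=- P1=-
Op 7: best P0=- P1=NH1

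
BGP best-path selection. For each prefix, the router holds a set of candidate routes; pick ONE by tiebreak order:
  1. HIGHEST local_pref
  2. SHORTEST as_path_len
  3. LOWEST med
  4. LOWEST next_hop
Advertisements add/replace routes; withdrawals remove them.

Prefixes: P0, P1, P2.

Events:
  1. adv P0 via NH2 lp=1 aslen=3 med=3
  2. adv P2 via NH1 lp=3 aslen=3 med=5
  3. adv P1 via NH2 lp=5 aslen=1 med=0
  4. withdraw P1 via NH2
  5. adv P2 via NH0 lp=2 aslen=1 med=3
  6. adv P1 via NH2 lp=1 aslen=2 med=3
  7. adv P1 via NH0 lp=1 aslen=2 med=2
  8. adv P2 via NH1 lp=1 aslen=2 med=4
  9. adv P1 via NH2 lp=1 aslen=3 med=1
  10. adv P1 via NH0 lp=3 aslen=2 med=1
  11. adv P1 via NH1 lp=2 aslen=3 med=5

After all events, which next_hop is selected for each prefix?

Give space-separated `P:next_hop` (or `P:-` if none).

Op 1: best P0=NH2 P1=- P2=-
Op 2: best P0=NH2 P1=- P2=NH1
Op 3: best P0=NH2 P1=NH2 P2=NH1
Op 4: best P0=NH2 P1=- P2=NH1
Op 5: best P0=NH2 P1=- P2=NH1
Op 6: best P0=NH2 P1=NH2 P2=NH1
Op 7: best P0=NH2 P1=NH0 P2=NH1
Op 8: best P0=NH2 P1=NH0 P2=NH0
Op 9: best P0=NH2 P1=NH0 P2=NH0
Op 10: best P0=NH2 P1=NH0 P2=NH0
Op 11: best P0=NH2 P1=NH0 P2=NH0

Answer: P0:NH2 P1:NH0 P2:NH0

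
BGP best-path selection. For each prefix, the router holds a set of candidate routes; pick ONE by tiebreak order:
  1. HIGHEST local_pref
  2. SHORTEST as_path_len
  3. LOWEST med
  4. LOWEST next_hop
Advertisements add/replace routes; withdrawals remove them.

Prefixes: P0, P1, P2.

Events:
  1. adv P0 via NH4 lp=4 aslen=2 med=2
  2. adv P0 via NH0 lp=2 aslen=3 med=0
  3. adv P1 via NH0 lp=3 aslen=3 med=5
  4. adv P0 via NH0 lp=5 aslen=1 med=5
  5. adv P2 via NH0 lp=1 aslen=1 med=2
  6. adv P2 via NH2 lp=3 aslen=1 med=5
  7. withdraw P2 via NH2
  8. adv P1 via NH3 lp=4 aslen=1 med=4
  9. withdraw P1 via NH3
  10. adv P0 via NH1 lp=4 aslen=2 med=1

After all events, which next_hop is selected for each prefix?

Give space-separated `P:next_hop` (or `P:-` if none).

Op 1: best P0=NH4 P1=- P2=-
Op 2: best P0=NH4 P1=- P2=-
Op 3: best P0=NH4 P1=NH0 P2=-
Op 4: best P0=NH0 P1=NH0 P2=-
Op 5: best P0=NH0 P1=NH0 P2=NH0
Op 6: best P0=NH0 P1=NH0 P2=NH2
Op 7: best P0=NH0 P1=NH0 P2=NH0
Op 8: best P0=NH0 P1=NH3 P2=NH0
Op 9: best P0=NH0 P1=NH0 P2=NH0
Op 10: best P0=NH0 P1=NH0 P2=NH0

Answer: P0:NH0 P1:NH0 P2:NH0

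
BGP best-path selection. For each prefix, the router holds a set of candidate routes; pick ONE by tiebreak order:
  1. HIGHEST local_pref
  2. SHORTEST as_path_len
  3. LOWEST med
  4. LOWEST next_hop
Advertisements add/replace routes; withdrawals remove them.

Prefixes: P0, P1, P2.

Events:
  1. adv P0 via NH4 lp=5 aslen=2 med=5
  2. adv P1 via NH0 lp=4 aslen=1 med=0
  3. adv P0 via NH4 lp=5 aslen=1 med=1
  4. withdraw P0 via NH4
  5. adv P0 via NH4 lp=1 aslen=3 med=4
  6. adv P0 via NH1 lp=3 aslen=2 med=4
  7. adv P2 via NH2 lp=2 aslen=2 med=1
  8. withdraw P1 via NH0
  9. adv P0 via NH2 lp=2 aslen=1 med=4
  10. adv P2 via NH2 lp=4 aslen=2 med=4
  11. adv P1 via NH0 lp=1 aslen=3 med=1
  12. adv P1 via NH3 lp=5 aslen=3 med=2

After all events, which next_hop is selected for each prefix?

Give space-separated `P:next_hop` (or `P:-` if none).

Answer: P0:NH1 P1:NH3 P2:NH2

Derivation:
Op 1: best P0=NH4 P1=- P2=-
Op 2: best P0=NH4 P1=NH0 P2=-
Op 3: best P0=NH4 P1=NH0 P2=-
Op 4: best P0=- P1=NH0 P2=-
Op 5: best P0=NH4 P1=NH0 P2=-
Op 6: best P0=NH1 P1=NH0 P2=-
Op 7: best P0=NH1 P1=NH0 P2=NH2
Op 8: best P0=NH1 P1=- P2=NH2
Op 9: best P0=NH1 P1=- P2=NH2
Op 10: best P0=NH1 P1=- P2=NH2
Op 11: best P0=NH1 P1=NH0 P2=NH2
Op 12: best P0=NH1 P1=NH3 P2=NH2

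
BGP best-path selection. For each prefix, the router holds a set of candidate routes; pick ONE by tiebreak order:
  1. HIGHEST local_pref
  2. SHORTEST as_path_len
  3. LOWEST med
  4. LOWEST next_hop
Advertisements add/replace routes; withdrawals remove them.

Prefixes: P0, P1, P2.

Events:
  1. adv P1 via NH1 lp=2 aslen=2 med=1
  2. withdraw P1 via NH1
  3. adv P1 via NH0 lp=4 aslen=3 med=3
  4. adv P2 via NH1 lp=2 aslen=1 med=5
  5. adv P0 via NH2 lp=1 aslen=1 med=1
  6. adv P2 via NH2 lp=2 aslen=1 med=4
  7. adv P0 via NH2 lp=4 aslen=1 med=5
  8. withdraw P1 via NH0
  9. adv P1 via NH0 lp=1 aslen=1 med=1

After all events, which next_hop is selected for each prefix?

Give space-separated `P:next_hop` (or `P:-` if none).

Op 1: best P0=- P1=NH1 P2=-
Op 2: best P0=- P1=- P2=-
Op 3: best P0=- P1=NH0 P2=-
Op 4: best P0=- P1=NH0 P2=NH1
Op 5: best P0=NH2 P1=NH0 P2=NH1
Op 6: best P0=NH2 P1=NH0 P2=NH2
Op 7: best P0=NH2 P1=NH0 P2=NH2
Op 8: best P0=NH2 P1=- P2=NH2
Op 9: best P0=NH2 P1=NH0 P2=NH2

Answer: P0:NH2 P1:NH0 P2:NH2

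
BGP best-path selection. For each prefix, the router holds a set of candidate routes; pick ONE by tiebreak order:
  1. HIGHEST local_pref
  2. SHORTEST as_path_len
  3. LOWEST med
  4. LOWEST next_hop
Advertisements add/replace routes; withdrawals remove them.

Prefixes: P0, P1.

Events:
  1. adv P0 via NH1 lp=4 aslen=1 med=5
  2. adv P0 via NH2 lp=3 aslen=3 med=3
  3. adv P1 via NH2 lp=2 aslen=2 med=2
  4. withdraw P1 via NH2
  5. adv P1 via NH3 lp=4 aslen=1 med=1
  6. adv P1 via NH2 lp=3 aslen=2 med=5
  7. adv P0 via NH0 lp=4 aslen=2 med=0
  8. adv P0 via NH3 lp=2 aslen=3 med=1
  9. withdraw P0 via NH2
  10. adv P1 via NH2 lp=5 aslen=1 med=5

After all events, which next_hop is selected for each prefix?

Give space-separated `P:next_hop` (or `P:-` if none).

Answer: P0:NH1 P1:NH2

Derivation:
Op 1: best P0=NH1 P1=-
Op 2: best P0=NH1 P1=-
Op 3: best P0=NH1 P1=NH2
Op 4: best P0=NH1 P1=-
Op 5: best P0=NH1 P1=NH3
Op 6: best P0=NH1 P1=NH3
Op 7: best P0=NH1 P1=NH3
Op 8: best P0=NH1 P1=NH3
Op 9: best P0=NH1 P1=NH3
Op 10: best P0=NH1 P1=NH2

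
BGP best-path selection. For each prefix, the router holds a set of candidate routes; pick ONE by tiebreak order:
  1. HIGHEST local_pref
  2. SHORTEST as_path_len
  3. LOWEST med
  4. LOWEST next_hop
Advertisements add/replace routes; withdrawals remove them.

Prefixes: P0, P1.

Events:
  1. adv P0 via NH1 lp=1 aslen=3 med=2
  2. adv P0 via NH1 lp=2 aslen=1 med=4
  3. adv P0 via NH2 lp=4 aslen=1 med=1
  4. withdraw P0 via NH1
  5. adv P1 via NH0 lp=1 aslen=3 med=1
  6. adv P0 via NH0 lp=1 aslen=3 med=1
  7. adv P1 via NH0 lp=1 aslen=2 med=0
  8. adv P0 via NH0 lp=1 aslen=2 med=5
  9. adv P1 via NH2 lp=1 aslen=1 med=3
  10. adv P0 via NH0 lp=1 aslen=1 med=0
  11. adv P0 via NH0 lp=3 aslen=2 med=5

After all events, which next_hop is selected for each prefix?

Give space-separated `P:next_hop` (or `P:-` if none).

Answer: P0:NH2 P1:NH2

Derivation:
Op 1: best P0=NH1 P1=-
Op 2: best P0=NH1 P1=-
Op 3: best P0=NH2 P1=-
Op 4: best P0=NH2 P1=-
Op 5: best P0=NH2 P1=NH0
Op 6: best P0=NH2 P1=NH0
Op 7: best P0=NH2 P1=NH0
Op 8: best P0=NH2 P1=NH0
Op 9: best P0=NH2 P1=NH2
Op 10: best P0=NH2 P1=NH2
Op 11: best P0=NH2 P1=NH2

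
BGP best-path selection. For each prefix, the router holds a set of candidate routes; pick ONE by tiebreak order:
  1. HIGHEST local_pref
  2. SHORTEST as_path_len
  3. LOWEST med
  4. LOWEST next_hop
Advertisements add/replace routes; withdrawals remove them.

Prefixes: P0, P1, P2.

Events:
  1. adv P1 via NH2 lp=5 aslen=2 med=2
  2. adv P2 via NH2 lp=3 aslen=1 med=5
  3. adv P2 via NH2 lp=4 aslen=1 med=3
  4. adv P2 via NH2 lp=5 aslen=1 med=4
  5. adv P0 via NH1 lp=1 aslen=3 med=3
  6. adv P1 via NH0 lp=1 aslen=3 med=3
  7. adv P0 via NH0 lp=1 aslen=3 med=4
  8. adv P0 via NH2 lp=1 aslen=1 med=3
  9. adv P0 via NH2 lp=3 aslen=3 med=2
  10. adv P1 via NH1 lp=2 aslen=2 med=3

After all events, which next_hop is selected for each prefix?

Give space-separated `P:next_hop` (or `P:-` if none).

Answer: P0:NH2 P1:NH2 P2:NH2

Derivation:
Op 1: best P0=- P1=NH2 P2=-
Op 2: best P0=- P1=NH2 P2=NH2
Op 3: best P0=- P1=NH2 P2=NH2
Op 4: best P0=- P1=NH2 P2=NH2
Op 5: best P0=NH1 P1=NH2 P2=NH2
Op 6: best P0=NH1 P1=NH2 P2=NH2
Op 7: best P0=NH1 P1=NH2 P2=NH2
Op 8: best P0=NH2 P1=NH2 P2=NH2
Op 9: best P0=NH2 P1=NH2 P2=NH2
Op 10: best P0=NH2 P1=NH2 P2=NH2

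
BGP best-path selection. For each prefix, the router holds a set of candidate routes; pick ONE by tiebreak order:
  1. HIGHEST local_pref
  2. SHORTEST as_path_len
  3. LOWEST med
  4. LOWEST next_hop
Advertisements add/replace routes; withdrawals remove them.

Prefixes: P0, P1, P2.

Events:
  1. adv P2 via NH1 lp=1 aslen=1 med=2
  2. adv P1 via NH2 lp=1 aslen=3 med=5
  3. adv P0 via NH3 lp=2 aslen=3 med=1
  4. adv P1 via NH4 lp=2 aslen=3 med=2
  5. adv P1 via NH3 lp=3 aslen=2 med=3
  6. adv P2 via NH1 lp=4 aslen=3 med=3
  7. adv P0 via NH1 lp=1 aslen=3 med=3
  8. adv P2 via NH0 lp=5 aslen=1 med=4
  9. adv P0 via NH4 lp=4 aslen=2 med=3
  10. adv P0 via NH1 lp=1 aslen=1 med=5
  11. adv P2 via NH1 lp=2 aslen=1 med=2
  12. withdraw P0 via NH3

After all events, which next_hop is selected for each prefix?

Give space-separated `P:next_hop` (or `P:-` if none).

Answer: P0:NH4 P1:NH3 P2:NH0

Derivation:
Op 1: best P0=- P1=- P2=NH1
Op 2: best P0=- P1=NH2 P2=NH1
Op 3: best P0=NH3 P1=NH2 P2=NH1
Op 4: best P0=NH3 P1=NH4 P2=NH1
Op 5: best P0=NH3 P1=NH3 P2=NH1
Op 6: best P0=NH3 P1=NH3 P2=NH1
Op 7: best P0=NH3 P1=NH3 P2=NH1
Op 8: best P0=NH3 P1=NH3 P2=NH0
Op 9: best P0=NH4 P1=NH3 P2=NH0
Op 10: best P0=NH4 P1=NH3 P2=NH0
Op 11: best P0=NH4 P1=NH3 P2=NH0
Op 12: best P0=NH4 P1=NH3 P2=NH0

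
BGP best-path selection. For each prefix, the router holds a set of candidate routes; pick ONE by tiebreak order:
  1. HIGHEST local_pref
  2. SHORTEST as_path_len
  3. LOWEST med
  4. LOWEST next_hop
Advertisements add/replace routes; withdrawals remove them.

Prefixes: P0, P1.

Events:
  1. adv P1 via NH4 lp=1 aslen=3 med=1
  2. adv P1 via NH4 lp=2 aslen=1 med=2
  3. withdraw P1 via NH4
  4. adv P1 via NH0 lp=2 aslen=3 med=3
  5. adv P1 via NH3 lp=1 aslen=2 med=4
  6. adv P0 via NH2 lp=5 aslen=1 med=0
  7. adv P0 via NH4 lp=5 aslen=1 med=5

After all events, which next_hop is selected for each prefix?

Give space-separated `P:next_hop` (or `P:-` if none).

Op 1: best P0=- P1=NH4
Op 2: best P0=- P1=NH4
Op 3: best P0=- P1=-
Op 4: best P0=- P1=NH0
Op 5: best P0=- P1=NH0
Op 6: best P0=NH2 P1=NH0
Op 7: best P0=NH2 P1=NH0

Answer: P0:NH2 P1:NH0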